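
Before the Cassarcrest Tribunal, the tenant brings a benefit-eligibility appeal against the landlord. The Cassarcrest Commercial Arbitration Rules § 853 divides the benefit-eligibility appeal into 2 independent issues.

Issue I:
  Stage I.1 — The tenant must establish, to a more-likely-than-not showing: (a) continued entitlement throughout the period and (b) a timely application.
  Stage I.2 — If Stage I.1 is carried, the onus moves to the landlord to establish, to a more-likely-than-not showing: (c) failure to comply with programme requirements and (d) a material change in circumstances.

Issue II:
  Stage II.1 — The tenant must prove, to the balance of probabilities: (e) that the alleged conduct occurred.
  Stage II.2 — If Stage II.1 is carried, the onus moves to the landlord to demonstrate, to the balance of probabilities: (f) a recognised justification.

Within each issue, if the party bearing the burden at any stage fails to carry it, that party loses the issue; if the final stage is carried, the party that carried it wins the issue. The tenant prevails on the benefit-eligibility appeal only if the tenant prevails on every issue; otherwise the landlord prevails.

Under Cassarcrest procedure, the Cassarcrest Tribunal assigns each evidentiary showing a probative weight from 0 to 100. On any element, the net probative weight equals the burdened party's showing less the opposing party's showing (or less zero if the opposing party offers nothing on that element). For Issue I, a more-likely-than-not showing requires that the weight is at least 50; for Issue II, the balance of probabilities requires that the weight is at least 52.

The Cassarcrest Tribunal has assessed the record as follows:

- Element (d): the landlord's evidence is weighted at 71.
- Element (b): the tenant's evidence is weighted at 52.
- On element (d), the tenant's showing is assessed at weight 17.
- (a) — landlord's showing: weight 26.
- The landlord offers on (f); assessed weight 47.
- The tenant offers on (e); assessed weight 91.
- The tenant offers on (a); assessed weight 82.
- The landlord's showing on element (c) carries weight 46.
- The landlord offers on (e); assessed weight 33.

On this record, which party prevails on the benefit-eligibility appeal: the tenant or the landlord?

— Issue I —
At Stage I.1 the tenant must meet a more-likely-than-not showing (weight is at least 50): on (a) the weight is 82 less the opposing 26 gives net 56, which does reach 50, so (a) meets the standard; on (b) the weight is 52, which does reach 50, so (b) meets the standard.
  Stage I.1 carried; the burden shifts to the landlord.
At Stage I.2 the landlord must meet a more-likely-than-not showing (weight is at least 50): on (c) the weight is 46, < 50, so (c) does not meet the standard; on (d) the weight is 71 less the opposing 17 gives net 54, which does reach 50, so (d) meets the standard.
  Not every element is met, so the landlord fails to carry Stage I.2.
The tenant prevails on this issue.
— Issue II —
Stage II.1 — burden on tenant; standard: the balance of probabilities (weight is at least 52).
    (e): 91 − 33 = 58 ≥ 52 [met]
  Stage II.1 carried; the burden shifts to the landlord.
Stage II.2 — burden on landlord; standard: the balance of probabilities (weight is at least 52).
    (f): 47 < 52 [not met]
  The landlord does not carry Stage II.2.
The tenant prevails on this issue.
Per-issue: Issue I → tenant; Issue II → tenant. The tenant must prevail on every issue; overall, the tenant prevails.

tenant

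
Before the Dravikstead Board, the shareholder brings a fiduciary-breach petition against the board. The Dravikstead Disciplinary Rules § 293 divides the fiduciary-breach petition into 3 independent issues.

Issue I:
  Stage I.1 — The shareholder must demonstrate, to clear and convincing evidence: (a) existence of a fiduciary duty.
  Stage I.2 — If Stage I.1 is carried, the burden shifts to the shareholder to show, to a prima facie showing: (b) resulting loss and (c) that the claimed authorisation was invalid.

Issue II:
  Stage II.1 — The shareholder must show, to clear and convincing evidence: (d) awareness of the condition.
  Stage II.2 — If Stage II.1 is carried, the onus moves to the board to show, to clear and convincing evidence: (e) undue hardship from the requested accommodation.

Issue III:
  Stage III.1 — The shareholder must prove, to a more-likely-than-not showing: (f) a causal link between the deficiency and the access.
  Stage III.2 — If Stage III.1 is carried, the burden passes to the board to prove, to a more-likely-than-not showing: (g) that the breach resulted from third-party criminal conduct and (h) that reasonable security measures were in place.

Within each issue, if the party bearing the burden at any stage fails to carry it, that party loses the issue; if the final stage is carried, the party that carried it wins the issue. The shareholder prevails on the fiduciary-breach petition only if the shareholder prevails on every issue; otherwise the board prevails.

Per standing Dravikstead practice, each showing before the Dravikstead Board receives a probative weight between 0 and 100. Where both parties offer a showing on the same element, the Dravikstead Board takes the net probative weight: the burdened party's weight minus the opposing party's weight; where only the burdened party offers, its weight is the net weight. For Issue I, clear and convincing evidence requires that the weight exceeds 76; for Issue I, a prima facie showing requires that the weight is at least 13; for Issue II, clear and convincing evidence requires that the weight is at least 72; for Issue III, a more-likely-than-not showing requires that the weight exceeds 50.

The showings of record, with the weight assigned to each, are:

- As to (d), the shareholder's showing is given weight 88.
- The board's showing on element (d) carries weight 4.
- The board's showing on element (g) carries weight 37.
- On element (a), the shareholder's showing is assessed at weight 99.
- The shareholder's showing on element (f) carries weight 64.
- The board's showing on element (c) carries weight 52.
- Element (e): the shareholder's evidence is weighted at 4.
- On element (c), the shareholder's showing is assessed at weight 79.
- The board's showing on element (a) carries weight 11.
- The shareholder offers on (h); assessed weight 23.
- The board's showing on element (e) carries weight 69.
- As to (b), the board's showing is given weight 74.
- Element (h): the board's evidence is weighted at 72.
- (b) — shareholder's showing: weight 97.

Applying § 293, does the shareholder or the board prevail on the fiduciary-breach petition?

shareholder

— Issue I —
Stage I.1 (shareholder, clear and convincing evidence, weight exceeds 76): (a) net 99−11=88 > 76 — meets.
  Stage I.1 carried; the burden remains with the shareholder.
Stage I.2 (shareholder, a prima facie showing, weight is at least 13): (b) net 97−74=23 ≥ 13 — meets; (c) net 79−52=27 ≥ 13 — meets.
  Stage I.2 carried; the final stage is satisfied.
All stages carried — the shareholder prevails on this issue.
— Issue II —
Stage II.1 (shareholder, clear and convincing evidence, weight is at least 72): (d) net 88−4=84 ≥ 72 — meets.
  All elements met. The burden passes to the board.
Stage II.2 (board, clear and convincing evidence, weight is at least 72): (e) net 69−4=65 < 72 — fails.
  Stage II.2 not carried; the board fails its burden.
So the shareholder prevails on this issue.
— Issue III —
Stage III.1 — burden on shareholder; standard: a more-likely-than-not showing (weight exceeds 50).
    (f): 64 > 50 [met]
  Stage III.1 carried; the burden shifts to the board.
Stage III.2 — burden on board; standard: a more-likely-than-not showing (weight exceeds 50).
    (g): 37 ≤ 50 [not met]
    (h): 72 − 23 = 49 ≤ 50 [not met]
  Stage III.2 not carried; the board fails its burden.
So the shareholder prevails on this issue.
Per-issue: Issue I → shareholder; Issue II → shareholder; Issue III → shareholder. The shareholder must prevail on every issue; overall, the shareholder prevails.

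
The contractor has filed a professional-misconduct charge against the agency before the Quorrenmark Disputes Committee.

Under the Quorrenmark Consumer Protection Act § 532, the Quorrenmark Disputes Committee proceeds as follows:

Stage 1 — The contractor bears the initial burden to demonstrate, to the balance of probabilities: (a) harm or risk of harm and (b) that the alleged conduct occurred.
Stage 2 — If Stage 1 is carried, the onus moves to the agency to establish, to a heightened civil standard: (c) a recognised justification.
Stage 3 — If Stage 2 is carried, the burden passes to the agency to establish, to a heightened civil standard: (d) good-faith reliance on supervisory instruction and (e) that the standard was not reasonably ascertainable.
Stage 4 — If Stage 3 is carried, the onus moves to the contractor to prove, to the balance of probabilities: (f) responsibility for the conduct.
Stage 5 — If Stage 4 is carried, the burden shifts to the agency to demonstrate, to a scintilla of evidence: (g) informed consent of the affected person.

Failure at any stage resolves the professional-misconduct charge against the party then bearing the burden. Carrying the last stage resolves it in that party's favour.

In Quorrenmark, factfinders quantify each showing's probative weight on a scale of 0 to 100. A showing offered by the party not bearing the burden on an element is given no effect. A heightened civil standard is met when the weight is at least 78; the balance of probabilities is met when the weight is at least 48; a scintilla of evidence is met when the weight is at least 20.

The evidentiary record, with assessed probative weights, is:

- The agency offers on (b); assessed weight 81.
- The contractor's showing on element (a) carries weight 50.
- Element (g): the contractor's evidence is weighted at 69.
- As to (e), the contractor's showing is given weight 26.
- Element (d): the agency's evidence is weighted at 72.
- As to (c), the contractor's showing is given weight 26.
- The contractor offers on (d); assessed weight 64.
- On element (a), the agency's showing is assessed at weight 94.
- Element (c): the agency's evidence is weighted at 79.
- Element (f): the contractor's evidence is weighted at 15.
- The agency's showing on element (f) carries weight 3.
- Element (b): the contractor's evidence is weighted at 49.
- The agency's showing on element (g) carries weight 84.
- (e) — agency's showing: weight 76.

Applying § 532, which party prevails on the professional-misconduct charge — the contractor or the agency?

contractor

At Stage 1 the contractor must meet the balance of probabilities (weight is at least 48): on (a) the weight is 50 (the agency's 94 is given no effect), which does reach 48, so (a) meets the standard; on (b) the weight is 49 (the agency's 81 is given no effect), which does reach 48, so (b) meets the standard.
  Stage 1 is satisfied; the onus moves to the agency.
At Stage 2 the agency must meet a heightened civil standard (weight is at least 78): on (c) the weight is 79 (the contractor's 26 is given no effect), ≥ 78, so (c) meets the standard.
  Stage 2 carried; the burden remains with the agency.
At Stage 3 the agency must meet a heightened civil standard (weight is at least 78): on (d) the weight is 72 (the contractor's 64 is given no effect), which does not reach 78, so (d) does not meet the standard; on (e) the weight is 76 (the contractor's 26 is given no effect), which does not reach 78, so (e) does not meet the standard.
  Stage 3 not carried; the agency fails its burden.
The analysis ends at Stage 3; the contractor prevails.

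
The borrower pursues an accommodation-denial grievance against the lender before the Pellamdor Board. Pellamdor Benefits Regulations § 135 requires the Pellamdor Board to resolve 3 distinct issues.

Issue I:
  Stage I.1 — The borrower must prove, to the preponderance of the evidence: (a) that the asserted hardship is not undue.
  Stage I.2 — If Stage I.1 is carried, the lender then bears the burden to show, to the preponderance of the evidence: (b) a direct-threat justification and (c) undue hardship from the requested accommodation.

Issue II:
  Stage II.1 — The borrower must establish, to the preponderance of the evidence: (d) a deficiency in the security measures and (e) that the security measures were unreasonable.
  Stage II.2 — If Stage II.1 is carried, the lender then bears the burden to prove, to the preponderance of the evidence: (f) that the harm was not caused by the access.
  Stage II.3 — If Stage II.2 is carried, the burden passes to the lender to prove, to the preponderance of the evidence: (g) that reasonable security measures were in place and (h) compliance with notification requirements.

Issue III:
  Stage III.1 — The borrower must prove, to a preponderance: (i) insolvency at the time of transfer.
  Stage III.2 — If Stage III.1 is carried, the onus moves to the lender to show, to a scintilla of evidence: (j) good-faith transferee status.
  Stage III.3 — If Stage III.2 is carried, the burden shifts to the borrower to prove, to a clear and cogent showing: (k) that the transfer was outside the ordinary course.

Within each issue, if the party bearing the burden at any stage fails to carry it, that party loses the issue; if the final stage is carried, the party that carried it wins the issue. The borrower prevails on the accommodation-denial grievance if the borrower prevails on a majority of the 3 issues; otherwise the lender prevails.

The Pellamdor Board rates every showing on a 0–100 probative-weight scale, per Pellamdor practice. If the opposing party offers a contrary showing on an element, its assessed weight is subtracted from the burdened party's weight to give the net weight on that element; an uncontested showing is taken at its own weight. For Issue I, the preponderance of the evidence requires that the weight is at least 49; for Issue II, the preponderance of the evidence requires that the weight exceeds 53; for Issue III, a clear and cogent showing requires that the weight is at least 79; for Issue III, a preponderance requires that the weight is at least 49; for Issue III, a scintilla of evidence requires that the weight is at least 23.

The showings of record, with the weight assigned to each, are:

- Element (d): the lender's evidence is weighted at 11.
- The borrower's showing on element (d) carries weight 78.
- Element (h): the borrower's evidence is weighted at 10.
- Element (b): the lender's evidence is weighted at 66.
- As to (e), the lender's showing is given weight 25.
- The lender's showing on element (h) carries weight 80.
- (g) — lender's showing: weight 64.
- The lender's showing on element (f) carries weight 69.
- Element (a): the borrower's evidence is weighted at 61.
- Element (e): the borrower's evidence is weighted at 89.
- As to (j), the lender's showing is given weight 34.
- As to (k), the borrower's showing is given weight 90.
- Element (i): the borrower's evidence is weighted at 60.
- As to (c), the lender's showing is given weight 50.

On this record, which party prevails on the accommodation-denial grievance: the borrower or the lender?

— Issue I —
Stage I.1 (borrower, the preponderance of the evidence, weight is at least 49): (a) 61 ≥ 49 — meets.
  Stage I.1 is satisfied; the onus moves to the lender.
Stage I.2 (lender, the preponderance of the evidence, weight is at least 49): (b) 66 ≥ 49 — meets; (c) 50 ≥ 49 — meets.
  All elements met at the final stage.
All stages carried — the lender prevails on this issue.
— Issue II —
Stage II.1 — burden on borrower; standard: the preponderance of the evidence (weight exceeds 53).
    (d): 78 − 11 = 67 > 53 [met]
    (e): 89 − 25 = 64 > 53 [met]
  Stage II.1 carried; the burden shifts to the lender.
Stage II.2 — burden on lender; standard: the preponderance of the evidence (weight exceeds 53).
    (f): 69 > 53 [met]
  All elements met. The lender retains the burden for Stage II.3.
Stage II.3 — burden on lender; standard: the preponderance of the evidence (weight exceeds 53).
    (g): 64 > 53 [met]
    (h): 80 − 10 = 70 > 53 [met]
  The lender carries the last stage.
Every stage carried; the lender prevails on this issue.
— Issue III —
Stage III.1 — burden on borrower; standard: a preponderance (weight is at least 49).
    (i): 60 ≥ 49 [met]
  All elements met. The burden passes to the lender.
Stage III.2 — burden on lender; standard: a scintilla of evidence (weight is at least 23).
    (j): 34 ≥ 23 [met]
  All elements met. The burden passes to the borrower.
Stage III.3 — burden on borrower; standard: a clear and cogent showing (weight is at least 79).
    (k): 90 ≥ 79 [met]
  All elements met at the final stage.
Every stage carried; the borrower prevails on this issue.
Per-issue: Issue I → lender; Issue II → lender; Issue III → borrower. The borrower must prevail on a majority of issues; overall, the lender prevails.

lender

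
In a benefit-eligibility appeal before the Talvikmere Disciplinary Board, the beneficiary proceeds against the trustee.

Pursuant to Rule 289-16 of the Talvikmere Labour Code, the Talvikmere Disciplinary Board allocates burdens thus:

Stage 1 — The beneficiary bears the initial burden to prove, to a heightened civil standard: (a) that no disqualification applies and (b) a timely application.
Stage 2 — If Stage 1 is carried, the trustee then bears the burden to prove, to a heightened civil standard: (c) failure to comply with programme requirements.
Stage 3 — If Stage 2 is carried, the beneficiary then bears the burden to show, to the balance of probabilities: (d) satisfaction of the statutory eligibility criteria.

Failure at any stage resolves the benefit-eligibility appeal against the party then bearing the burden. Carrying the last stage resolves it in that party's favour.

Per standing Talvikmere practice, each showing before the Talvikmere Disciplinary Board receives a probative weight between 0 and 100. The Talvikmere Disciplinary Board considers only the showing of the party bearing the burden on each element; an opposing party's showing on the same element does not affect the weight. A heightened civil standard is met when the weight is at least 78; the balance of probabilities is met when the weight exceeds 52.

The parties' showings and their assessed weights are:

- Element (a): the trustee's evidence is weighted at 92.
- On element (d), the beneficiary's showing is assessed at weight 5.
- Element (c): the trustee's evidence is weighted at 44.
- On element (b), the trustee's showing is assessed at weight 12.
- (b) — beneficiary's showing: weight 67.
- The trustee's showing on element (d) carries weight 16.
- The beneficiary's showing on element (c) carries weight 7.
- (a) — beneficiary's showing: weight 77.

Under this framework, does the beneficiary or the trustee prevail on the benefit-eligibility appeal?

Stage 1 (beneficiary, a heightened civil standard, weight is at least 78): (a) 77 (trustee's 92 disregarded) < 78 — fails; (b) 67 (trustee's 12 disregarded) < 78 — fails.
  The beneficiary does not carry Stage 1.
The analysis ends at Stage 1; the trustee prevails.

trustee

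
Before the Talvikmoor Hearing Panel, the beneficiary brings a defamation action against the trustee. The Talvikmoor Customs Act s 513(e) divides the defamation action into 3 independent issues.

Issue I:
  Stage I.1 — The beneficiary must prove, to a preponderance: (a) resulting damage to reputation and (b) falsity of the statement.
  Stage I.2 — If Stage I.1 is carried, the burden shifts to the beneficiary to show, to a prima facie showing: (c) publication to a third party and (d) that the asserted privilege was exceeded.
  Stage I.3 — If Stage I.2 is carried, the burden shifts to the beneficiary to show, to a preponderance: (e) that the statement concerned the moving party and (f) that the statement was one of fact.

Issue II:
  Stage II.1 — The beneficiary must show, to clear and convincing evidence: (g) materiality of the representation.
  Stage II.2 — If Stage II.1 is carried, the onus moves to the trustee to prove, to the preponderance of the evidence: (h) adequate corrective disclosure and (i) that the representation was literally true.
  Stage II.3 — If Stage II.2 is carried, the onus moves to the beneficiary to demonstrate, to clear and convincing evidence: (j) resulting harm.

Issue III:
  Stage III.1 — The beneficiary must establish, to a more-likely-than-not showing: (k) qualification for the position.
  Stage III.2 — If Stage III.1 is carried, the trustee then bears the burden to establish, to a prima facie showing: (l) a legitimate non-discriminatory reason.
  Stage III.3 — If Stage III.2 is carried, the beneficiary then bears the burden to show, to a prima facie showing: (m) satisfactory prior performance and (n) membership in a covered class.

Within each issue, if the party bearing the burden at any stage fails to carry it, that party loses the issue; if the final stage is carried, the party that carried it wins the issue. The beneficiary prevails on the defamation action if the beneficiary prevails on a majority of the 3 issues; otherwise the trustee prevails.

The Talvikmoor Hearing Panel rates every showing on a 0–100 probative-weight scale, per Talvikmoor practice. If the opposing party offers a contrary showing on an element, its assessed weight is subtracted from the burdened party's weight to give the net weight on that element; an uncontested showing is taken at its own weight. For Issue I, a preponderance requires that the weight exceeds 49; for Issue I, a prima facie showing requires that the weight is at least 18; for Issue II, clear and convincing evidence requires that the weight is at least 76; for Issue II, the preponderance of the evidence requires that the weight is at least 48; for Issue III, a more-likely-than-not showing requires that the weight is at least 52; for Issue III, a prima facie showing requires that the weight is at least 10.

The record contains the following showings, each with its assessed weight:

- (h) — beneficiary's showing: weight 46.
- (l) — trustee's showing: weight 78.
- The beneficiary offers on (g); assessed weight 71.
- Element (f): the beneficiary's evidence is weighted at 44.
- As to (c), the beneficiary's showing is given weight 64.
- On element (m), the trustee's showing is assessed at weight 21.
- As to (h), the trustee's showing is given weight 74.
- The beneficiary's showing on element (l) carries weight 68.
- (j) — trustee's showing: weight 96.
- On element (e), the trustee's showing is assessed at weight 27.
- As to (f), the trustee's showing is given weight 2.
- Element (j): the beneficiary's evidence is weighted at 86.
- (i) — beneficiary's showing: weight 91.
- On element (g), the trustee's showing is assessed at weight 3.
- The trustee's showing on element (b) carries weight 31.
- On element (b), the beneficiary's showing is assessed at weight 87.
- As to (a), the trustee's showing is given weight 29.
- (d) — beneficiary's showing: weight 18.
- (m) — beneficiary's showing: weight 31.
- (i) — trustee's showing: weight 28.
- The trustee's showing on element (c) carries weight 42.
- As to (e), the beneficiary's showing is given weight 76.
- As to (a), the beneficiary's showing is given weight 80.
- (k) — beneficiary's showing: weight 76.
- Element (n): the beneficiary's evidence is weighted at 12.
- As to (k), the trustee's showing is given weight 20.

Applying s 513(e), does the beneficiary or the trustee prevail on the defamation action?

— Issue I —
Stage I.1 (beneficiary, a preponderance, weight exceeds 49): (a) net 80−29=51 > 49 — meets; (b) net 87−31=56 > 49 — meets.
  Stage I.1 carried; the burden remains with the beneficiary.
Stage I.2 (beneficiary, a prima facie showing, weight is at least 18): (c) net 64−42=22 ≥ 18 — meets; (d) 18 ≥ 18 — meets.
  Stage I.2 carried; the burden remains with the beneficiary.
Stage I.3 (beneficiary, a preponderance, weight exceeds 49): (e) net 76−27=49 ≤ 49 — fails; (f) net 44−2=42 ≤ 49 — fails.
  The beneficiary does not carry Stage I.3.
So the trustee prevails on this issue.
— Issue II —
Stage II.1 (beneficiary, clear and convincing evidence, weight is at least 76): (g) net 71−3=68 < 76 — fails.
  Not every element is met, so the beneficiary fails to carry Stage II.1.
The trustee prevails on this issue.
— Issue III —
Stage III.1 (beneficiary, a more-likely-than-not showing, weight is at least 52): (k) net 76−20=56 ≥ 52 — meets.
  All elements met. The burden passes to the trustee.
Stage III.2 (trustee, a prima facie showing, weight is at least 10): (l) net 78−68=10 ≥ 10 — meets.
  All elements met. The burden passes to the beneficiary.
Stage III.3 (beneficiary, a prima facie showing, weight is at least 10): (m) net 31−21=10 ≥ 10 — meets; (n) 12 ≥ 10 — meets.
  Stage III.3 carried; the final stage is satisfied.
All stages carried — the beneficiary prevails on this issue.
Per-issue: Issue I → trustee; Issue II → trustee; Issue III → beneficiary. The beneficiary must prevail on a majority of issues; overall, the trustee prevails.

trustee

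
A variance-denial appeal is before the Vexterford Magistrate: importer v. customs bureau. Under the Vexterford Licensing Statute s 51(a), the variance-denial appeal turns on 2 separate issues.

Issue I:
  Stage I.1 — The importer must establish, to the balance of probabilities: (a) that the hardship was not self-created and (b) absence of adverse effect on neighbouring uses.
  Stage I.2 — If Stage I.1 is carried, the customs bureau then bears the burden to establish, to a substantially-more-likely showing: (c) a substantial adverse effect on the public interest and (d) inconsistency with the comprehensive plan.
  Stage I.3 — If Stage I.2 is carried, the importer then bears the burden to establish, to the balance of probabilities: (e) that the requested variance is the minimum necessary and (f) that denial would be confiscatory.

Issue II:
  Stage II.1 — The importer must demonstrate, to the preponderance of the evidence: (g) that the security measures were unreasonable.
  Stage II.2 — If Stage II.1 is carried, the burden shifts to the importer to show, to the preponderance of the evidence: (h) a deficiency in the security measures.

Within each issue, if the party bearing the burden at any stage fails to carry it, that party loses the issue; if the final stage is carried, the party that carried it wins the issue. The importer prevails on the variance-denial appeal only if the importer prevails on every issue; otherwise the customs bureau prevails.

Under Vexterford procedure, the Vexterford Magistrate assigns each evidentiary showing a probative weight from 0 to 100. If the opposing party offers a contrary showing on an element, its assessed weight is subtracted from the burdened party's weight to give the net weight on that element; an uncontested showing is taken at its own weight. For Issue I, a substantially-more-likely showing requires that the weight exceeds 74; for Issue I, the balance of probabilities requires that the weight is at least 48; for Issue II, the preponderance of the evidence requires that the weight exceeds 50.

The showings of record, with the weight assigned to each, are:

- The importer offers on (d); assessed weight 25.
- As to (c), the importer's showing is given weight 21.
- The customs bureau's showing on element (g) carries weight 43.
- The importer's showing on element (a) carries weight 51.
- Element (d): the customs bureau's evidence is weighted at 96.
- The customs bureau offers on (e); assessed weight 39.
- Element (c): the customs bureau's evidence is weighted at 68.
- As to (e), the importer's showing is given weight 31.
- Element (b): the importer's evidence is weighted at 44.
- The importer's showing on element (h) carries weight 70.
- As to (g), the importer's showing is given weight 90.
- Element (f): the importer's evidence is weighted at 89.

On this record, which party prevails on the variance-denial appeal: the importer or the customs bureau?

— Issue I —
Stage I.1 (importer, the balance of probabilities, weight is at least 48): (a) 51 ≥ 48 — meets; (b) 44 < 48 — fails.
  Not every element is met, so the importer fails to carry Stage I.1.
So the customs bureau prevails on this issue.
— Issue II —
Stage II.1 (importer, the preponderance of the evidence, weight exceeds 50): (g) net 90−43=47 ≤ 50 — fails.
  Stage II.1 not carried; the importer fails its burden.
The customs bureau prevails on this issue.
Per-issue: Issue I → customs bureau; Issue II → customs bureau. The importer must prevail on every issue; overall, the customs bureau prevails.

customs bureau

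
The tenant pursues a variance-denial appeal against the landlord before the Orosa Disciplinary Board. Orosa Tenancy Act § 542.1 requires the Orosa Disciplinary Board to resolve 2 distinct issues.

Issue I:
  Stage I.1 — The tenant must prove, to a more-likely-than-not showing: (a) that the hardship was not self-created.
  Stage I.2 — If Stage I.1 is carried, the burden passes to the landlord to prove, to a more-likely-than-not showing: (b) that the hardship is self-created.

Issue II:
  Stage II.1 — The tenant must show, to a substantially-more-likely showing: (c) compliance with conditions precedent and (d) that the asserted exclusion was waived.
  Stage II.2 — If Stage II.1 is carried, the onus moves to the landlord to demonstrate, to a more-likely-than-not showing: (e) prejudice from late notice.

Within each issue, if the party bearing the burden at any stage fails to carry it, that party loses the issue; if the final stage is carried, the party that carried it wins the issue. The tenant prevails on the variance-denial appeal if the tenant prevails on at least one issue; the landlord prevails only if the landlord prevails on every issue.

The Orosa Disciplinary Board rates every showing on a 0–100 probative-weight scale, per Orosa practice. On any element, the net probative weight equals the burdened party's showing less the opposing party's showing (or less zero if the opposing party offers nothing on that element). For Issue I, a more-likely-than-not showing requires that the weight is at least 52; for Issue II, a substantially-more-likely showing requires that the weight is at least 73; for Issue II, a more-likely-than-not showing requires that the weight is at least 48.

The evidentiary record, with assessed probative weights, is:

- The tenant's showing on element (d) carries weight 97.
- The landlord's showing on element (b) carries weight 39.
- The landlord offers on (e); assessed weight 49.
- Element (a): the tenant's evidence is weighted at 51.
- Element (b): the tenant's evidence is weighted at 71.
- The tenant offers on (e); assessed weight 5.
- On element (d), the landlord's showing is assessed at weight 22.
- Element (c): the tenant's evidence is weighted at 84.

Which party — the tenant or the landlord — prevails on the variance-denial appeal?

— Issue I —
Stage I.1 — burden on tenant; standard: a more-likely-than-not showing (weight is at least 52).
    (a): 51 < 52 [not met]
  The tenant does not carry Stage I.1.
The landlord prevails on this issue.
— Issue II —
Stage II.1 — burden on tenant; standard: a substantially-more-likely showing (weight is at least 73).
    (c): 84 ≥ 73 [met]
    (d): 97 − 22 = 75 ≥ 73 [met]
  Stage II.1 is satisfied; the onus moves to the landlord.
Stage II.2 — burden on landlord; standard: a more-likely-than-not showing (weight is at least 48).
    (e): 49 − 5 = 44 < 48 [not met]
  Stage II.2 not carried; the landlord fails its burden.
The tenant prevails on this issue.
Per-issue: Issue I → landlord; Issue II → tenant. The tenant must prevail on at least one issue; overall, the tenant prevails.

tenant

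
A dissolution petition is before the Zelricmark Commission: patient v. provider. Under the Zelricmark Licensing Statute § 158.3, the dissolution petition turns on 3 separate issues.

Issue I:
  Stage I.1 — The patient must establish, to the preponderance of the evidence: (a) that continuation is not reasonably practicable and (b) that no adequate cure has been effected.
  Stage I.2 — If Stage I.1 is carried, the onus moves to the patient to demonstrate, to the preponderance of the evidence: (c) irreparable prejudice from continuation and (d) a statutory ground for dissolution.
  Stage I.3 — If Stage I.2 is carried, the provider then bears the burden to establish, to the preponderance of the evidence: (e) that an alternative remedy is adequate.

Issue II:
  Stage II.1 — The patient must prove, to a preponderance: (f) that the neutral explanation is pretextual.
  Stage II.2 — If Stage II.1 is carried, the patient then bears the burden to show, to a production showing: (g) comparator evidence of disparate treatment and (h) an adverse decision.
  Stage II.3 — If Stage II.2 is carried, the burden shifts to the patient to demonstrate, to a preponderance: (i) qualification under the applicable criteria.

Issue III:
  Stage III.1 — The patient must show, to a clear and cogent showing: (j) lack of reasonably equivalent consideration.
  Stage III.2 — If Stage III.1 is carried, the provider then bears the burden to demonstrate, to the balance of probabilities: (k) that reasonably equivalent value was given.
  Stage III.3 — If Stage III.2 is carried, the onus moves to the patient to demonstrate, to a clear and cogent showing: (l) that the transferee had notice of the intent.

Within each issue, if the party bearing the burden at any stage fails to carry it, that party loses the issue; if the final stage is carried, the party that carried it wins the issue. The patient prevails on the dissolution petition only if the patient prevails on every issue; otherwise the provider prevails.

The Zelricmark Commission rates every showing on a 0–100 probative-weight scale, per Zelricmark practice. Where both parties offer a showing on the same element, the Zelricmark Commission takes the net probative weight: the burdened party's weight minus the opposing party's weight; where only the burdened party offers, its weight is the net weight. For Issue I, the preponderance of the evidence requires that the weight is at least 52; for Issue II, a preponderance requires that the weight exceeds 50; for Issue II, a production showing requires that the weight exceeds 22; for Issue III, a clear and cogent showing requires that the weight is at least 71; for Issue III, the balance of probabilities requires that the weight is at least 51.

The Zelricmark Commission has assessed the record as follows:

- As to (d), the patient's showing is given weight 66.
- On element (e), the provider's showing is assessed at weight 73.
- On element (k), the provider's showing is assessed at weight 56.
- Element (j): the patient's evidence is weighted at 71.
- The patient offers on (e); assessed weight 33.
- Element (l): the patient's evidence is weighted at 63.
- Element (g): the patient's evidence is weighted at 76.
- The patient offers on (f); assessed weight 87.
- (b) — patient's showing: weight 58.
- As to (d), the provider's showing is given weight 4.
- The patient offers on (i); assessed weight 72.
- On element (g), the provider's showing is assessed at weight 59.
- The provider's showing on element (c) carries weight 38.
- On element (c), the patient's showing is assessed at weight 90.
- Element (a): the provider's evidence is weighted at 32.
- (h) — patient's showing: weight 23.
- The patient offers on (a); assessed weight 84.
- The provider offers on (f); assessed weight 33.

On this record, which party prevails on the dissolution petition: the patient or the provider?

provider

— Issue I —
At Stage I.1 the patient must meet the preponderance of the evidence (weight is at least 52): on (a) the weight is 84 less the opposing 32 gives net 52, which does reach 52, so (a) meets the standard; on (b) the weight is 58, which does reach 52, so (b) meets the standard.
  Stage I.1 is satisfied; the patient continues to bear the burden.
At Stage I.2 the patient must meet the preponderance of the evidence (weight is at least 52): on (c) the weight is 90 less the opposing 38 gives net 52, which does reach 52, so (c) meets the standard; on (d) the weight is 66 less the opposing 4 gives net 62, which does reach 52, so (d) meets the standard.
  Stage I.2 is satisfied; the onus moves to the provider.
At Stage I.3 the provider must meet the preponderance of the evidence (weight is at least 52): on (e) the weight is 73 less the opposing 33 gives net 40, which does not reach 52, so (e) does not meet the standard.
  Not every element is met, so the provider fails to carry Stage I.3.
The analysis ends at Stage I.3; the patient prevails on this issue.
— Issue II —
Stage II.1 (patient, a preponderance, weight exceeds 50): (f) net 87−33=54 > 50 — meets.
  Stage II.1 is satisfied; the patient continues to bear the burden.
Stage II.2 (patient, a production showing, weight exceeds 22): (g) net 76−59=17 ≤ 22 — fails; (h) 23 > 22 — meets.
  The patient does not carry Stage II.2.
The provider prevails on this issue.
— Issue III —
At Stage III.1 the patient must meet a clear and cogent showing (weight is at least 71): on (j) the weight is 71, which does reach 71, so (j) meets the standard.
  Stage III.1 is satisfied; the onus moves to the provider.
At Stage III.2 the provider must meet the balance of probabilities (weight is at least 51): on (k) the weight is 56, which does reach 51, so (k) meets the standard.
  Stage III.2 carried; the burden shifts to the patient.
At Stage III.3 the patient must meet a clear and cogent showing (weight is at least 71): on (l) the weight is 63, < 71, so (l) does not meet the standard.
  Not every element is met, so the patient fails to carry Stage III.3.
The provider prevails on this issue.
Per-issue: Issue I → patient; Issue II → provider; Issue III → provider. The patient must prevail on every issue; overall, the provider prevails.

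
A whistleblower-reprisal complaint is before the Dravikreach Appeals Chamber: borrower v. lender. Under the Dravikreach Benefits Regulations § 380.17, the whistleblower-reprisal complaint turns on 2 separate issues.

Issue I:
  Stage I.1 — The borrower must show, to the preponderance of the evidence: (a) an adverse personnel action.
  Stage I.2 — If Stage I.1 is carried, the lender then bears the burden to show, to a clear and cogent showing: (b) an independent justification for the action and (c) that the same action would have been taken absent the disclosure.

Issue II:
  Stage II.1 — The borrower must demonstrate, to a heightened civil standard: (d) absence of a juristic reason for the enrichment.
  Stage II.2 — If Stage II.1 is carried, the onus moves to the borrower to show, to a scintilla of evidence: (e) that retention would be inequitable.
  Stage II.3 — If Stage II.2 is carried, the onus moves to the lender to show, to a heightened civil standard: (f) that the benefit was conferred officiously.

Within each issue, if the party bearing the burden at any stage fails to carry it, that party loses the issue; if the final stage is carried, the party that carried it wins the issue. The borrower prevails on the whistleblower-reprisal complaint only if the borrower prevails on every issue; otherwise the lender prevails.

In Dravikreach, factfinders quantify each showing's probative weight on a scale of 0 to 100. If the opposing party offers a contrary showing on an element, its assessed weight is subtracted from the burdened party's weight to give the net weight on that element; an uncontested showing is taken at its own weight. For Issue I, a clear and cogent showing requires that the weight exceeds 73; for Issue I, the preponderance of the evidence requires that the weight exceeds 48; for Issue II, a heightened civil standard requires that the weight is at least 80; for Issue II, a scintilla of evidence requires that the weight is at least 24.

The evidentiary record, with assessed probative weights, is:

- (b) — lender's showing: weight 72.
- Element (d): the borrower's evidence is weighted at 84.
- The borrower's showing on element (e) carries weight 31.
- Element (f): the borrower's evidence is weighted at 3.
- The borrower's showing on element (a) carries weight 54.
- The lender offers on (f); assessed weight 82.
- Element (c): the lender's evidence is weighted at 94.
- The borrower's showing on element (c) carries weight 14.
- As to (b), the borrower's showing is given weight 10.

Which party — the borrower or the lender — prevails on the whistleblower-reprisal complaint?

— Issue I —
Stage I.1 — burden on borrower; standard: the preponderance of the evidence (weight exceeds 48).
    (a): 54 > 48 [met]
  Stage I.1 is satisfied; the onus moves to the lender.
Stage I.2 — burden on lender; standard: a clear and cogent showing (weight exceeds 73).
    (b): 72 − 10 = 62 ≤ 73 [not met]
    (c): 94 − 14 = 80 > 73 [met]
  Not every element is met, so the lender fails to carry Stage I.2.
The analysis ends at Stage I.2; the borrower prevails on this issue.
— Issue II —
Stage II.1 — burden on borrower; standard: a heightened civil standard (weight is at least 80).
    (d): 84 ≥ 80 [met]
  Stage II.1 carried; the burden remains with the borrower.
Stage II.2 — burden on borrower; standard: a scintilla of evidence (weight is at least 24).
    (e): 31 ≥ 24 [met]
  Stage II.2 is satisfied; the onus moves to the lender.
Stage II.3 — burden on lender; standard: a heightened civil standard (weight is at least 80).
    (f): 82 − 3 = 79 < 80 [not met]
  The lender does not carry Stage II.3.
So the borrower prevails on this issue.
Per-issue: Issue I → borrower; Issue II → borrower. The borrower must prevail on every issue; overall, the borrower prevails.

borrower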